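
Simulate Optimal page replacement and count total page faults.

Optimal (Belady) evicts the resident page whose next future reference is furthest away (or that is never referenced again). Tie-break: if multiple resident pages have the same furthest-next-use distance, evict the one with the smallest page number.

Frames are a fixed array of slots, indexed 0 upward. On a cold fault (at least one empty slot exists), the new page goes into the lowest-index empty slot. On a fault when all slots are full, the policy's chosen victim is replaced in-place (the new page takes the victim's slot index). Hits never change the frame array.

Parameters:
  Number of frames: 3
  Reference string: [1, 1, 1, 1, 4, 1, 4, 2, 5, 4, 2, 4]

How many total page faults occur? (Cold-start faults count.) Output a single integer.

Step 0: ref 1 → FAULT, frames=[1,-,-]
Step 1: ref 1 → HIT, frames=[1,-,-]
Step 2: ref 1 → HIT, frames=[1,-,-]
Step 3: ref 1 → HIT, frames=[1,-,-]
Step 4: ref 4 → FAULT, frames=[1,4,-]
Step 5: ref 1 → HIT, frames=[1,4,-]
Step 6: ref 4 → HIT, frames=[1,4,-]
Step 7: ref 2 → FAULT, frames=[1,4,2]
Step 8: ref 5 → FAULT (evict 1), frames=[5,4,2]
Step 9: ref 4 → HIT, frames=[5,4,2]
Step 10: ref 2 → HIT, frames=[5,4,2]
Step 11: ref 4 → HIT, frames=[5,4,2]
Total faults: 4

Answer: 4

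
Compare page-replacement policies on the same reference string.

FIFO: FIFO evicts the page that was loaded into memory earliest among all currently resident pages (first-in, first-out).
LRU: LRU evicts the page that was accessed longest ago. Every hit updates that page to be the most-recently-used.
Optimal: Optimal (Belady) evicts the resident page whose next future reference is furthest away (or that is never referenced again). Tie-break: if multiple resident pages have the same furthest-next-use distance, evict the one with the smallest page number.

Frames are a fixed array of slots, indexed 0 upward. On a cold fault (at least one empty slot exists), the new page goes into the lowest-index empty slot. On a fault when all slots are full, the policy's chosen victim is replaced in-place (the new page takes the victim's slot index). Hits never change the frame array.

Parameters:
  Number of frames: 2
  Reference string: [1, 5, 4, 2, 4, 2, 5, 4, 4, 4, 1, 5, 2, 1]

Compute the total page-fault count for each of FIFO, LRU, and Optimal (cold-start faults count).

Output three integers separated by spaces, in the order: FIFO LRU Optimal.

--- FIFO ---
  step 0: ref 1 -> FAULT, frames=[1,-] (faults so far: 1)
  step 1: ref 5 -> FAULT, frames=[1,5] (faults so far: 2)
  step 2: ref 4 -> FAULT, evict 1, frames=[4,5] (faults so far: 3)
  step 3: ref 2 -> FAULT, evict 5, frames=[4,2] (faults so far: 4)
  step 4: ref 4 -> HIT, frames=[4,2] (faults so far: 4)
  step 5: ref 2 -> HIT, frames=[4,2] (faults so far: 4)
  step 6: ref 5 -> FAULT, evict 4, frames=[5,2] (faults so far: 5)
  step 7: ref 4 -> FAULT, evict 2, frames=[5,4] (faults so far: 6)
  step 8: ref 4 -> HIT, frames=[5,4] (faults so far: 6)
  step 9: ref 4 -> HIT, frames=[5,4] (faults so far: 6)
  step 10: ref 1 -> FAULT, evict 5, frames=[1,4] (faults so far: 7)
  step 11: ref 5 -> FAULT, evict 4, frames=[1,5] (faults so far: 8)
  step 12: ref 2 -> FAULT, evict 1, frames=[2,5] (faults so far: 9)
  step 13: ref 1 -> FAULT, evict 5, frames=[2,1] (faults so far: 10)
  FIFO total faults: 10
--- LRU ---
  step 0: ref 1 -> FAULT, frames=[1,-] (faults so far: 1)
  step 1: ref 5 -> FAULT, frames=[1,5] (faults so far: 2)
  step 2: ref 4 -> FAULT, evict 1, frames=[4,5] (faults so far: 3)
  step 3: ref 2 -> FAULT, evict 5, frames=[4,2] (faults so far: 4)
  step 4: ref 4 -> HIT, frames=[4,2] (faults so far: 4)
  step 5: ref 2 -> HIT, frames=[4,2] (faults so far: 4)
  step 6: ref 5 -> FAULT, evict 4, frames=[5,2] (faults so far: 5)
  step 7: ref 4 -> FAULT, evict 2, frames=[5,4] (faults so far: 6)
  step 8: ref 4 -> HIT, frames=[5,4] (faults so far: 6)
  step 9: ref 4 -> HIT, frames=[5,4] (faults so far: 6)
  step 10: ref 1 -> FAULT, evict 5, frames=[1,4] (faults so far: 7)
  step 11: ref 5 -> FAULT, evict 4, frames=[1,5] (faults so far: 8)
  step 12: ref 2 -> FAULT, evict 1, frames=[2,5] (faults so far: 9)
  step 13: ref 1 -> FAULT, evict 5, frames=[2,1] (faults so far: 10)
  LRU total faults: 10
--- Optimal ---
  step 0: ref 1 -> FAULT, frames=[1,-] (faults so far: 1)
  step 1: ref 5 -> FAULT, frames=[1,5] (faults so far: 2)
  step 2: ref 4 -> FAULT, evict 1, frames=[4,5] (faults so far: 3)
  step 3: ref 2 -> FAULT, evict 5, frames=[4,2] (faults so far: 4)
  step 4: ref 4 -> HIT, frames=[4,2] (faults so far: 4)
  step 5: ref 2 -> HIT, frames=[4,2] (faults so far: 4)
  step 6: ref 5 -> FAULT, evict 2, frames=[4,5] (faults so far: 5)
  step 7: ref 4 -> HIT, frames=[4,5] (faults so far: 5)
  step 8: ref 4 -> HIT, frames=[4,5] (faults so far: 5)
  step 9: ref 4 -> HIT, frames=[4,5] (faults so far: 5)
  step 10: ref 1 -> FAULT, evict 4, frames=[1,5] (faults so far: 6)
  step 11: ref 5 -> HIT, frames=[1,5] (faults so far: 6)
  step 12: ref 2 -> FAULT, evict 5, frames=[1,2] (faults so far: 7)
  step 13: ref 1 -> HIT, frames=[1,2] (faults so far: 7)
  Optimal total faults: 7

Answer: 10 10 7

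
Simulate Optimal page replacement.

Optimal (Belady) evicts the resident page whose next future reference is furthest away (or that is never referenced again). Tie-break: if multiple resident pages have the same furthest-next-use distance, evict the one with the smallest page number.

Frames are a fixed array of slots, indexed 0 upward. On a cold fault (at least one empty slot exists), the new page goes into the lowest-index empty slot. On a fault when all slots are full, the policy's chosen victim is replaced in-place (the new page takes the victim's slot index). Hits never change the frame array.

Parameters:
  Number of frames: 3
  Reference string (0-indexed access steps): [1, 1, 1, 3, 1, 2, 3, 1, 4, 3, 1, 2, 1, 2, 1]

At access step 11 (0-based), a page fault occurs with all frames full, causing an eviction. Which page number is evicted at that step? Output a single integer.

Answer: 3

Derivation:
Step 0: ref 1 -> FAULT, frames=[1,-,-]
Step 1: ref 1 -> HIT, frames=[1,-,-]
Step 2: ref 1 -> HIT, frames=[1,-,-]
Step 3: ref 3 -> FAULT, frames=[1,3,-]
Step 4: ref 1 -> HIT, frames=[1,3,-]
Step 5: ref 2 -> FAULT, frames=[1,3,2]
Step 6: ref 3 -> HIT, frames=[1,3,2]
Step 7: ref 1 -> HIT, frames=[1,3,2]
Step 8: ref 4 -> FAULT, evict 2, frames=[1,3,4]
Step 9: ref 3 -> HIT, frames=[1,3,4]
Step 10: ref 1 -> HIT, frames=[1,3,4]
Step 11: ref 2 -> FAULT, evict 3, frames=[1,2,4]
At step 11: evicted page 3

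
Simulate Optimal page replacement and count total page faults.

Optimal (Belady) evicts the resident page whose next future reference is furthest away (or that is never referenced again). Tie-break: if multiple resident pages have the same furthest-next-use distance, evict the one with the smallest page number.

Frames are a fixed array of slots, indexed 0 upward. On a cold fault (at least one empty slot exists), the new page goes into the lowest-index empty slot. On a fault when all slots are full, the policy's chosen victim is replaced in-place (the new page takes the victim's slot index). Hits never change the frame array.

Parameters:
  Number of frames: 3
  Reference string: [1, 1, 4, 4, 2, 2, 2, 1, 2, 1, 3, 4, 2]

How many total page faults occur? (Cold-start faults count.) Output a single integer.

Answer: 4

Derivation:
Step 0: ref 1 → FAULT, frames=[1,-,-]
Step 1: ref 1 → HIT, frames=[1,-,-]
Step 2: ref 4 → FAULT, frames=[1,4,-]
Step 3: ref 4 → HIT, frames=[1,4,-]
Step 4: ref 2 → FAULT, frames=[1,4,2]
Step 5: ref 2 → HIT, frames=[1,4,2]
Step 6: ref 2 → HIT, frames=[1,4,2]
Step 7: ref 1 → HIT, frames=[1,4,2]
Step 8: ref 2 → HIT, frames=[1,4,2]
Step 9: ref 1 → HIT, frames=[1,4,2]
Step 10: ref 3 → FAULT (evict 1), frames=[3,4,2]
Step 11: ref 4 → HIT, frames=[3,4,2]
Step 12: ref 2 → HIT, frames=[3,4,2]
Total faults: 4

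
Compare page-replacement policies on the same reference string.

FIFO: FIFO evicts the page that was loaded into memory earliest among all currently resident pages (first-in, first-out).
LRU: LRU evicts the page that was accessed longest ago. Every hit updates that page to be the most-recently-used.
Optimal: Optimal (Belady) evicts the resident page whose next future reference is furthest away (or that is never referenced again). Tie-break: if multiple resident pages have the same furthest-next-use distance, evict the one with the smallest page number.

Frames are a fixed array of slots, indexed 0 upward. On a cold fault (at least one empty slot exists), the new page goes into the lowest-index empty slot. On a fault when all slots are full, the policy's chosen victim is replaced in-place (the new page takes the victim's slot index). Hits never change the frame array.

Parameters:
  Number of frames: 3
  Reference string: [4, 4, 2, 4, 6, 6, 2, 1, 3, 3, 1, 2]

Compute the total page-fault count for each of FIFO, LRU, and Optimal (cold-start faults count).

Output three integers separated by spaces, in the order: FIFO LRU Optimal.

Answer: 6 5 5

Derivation:
--- FIFO ---
  step 0: ref 4 -> FAULT, frames=[4,-,-] (faults so far: 1)
  step 1: ref 4 -> HIT, frames=[4,-,-] (faults so far: 1)
  step 2: ref 2 -> FAULT, frames=[4,2,-] (faults so far: 2)
  step 3: ref 4 -> HIT, frames=[4,2,-] (faults so far: 2)
  step 4: ref 6 -> FAULT, frames=[4,2,6] (faults so far: 3)
  step 5: ref 6 -> HIT, frames=[4,2,6] (faults so far: 3)
  step 6: ref 2 -> HIT, frames=[4,2,6] (faults so far: 3)
  step 7: ref 1 -> FAULT, evict 4, frames=[1,2,6] (faults so far: 4)
  step 8: ref 3 -> FAULT, evict 2, frames=[1,3,6] (faults so far: 5)
  step 9: ref 3 -> HIT, frames=[1,3,6] (faults so far: 5)
  step 10: ref 1 -> HIT, frames=[1,3,6] (faults so far: 5)
  step 11: ref 2 -> FAULT, evict 6, frames=[1,3,2] (faults so far: 6)
  FIFO total faults: 6
--- LRU ---
  step 0: ref 4 -> FAULT, frames=[4,-,-] (faults so far: 1)
  step 1: ref 4 -> HIT, frames=[4,-,-] (faults so far: 1)
  step 2: ref 2 -> FAULT, frames=[4,2,-] (faults so far: 2)
  step 3: ref 4 -> HIT, frames=[4,2,-] (faults so far: 2)
  step 4: ref 6 -> FAULT, frames=[4,2,6] (faults so far: 3)
  step 5: ref 6 -> HIT, frames=[4,2,6] (faults so far: 3)
  step 6: ref 2 -> HIT, frames=[4,2,6] (faults so far: 3)
  step 7: ref 1 -> FAULT, evict 4, frames=[1,2,6] (faults so far: 4)
  step 8: ref 3 -> FAULT, evict 6, frames=[1,2,3] (faults so far: 5)
  step 9: ref 3 -> HIT, frames=[1,2,3] (faults so far: 5)
  step 10: ref 1 -> HIT, frames=[1,2,3] (faults so far: 5)
  step 11: ref 2 -> HIT, frames=[1,2,3] (faults so far: 5)
  LRU total faults: 5
--- Optimal ---
  step 0: ref 4 -> FAULT, frames=[4,-,-] (faults so far: 1)
  step 1: ref 4 -> HIT, frames=[4,-,-] (faults so far: 1)
  step 2: ref 2 -> FAULT, frames=[4,2,-] (faults so far: 2)
  step 3: ref 4 -> HIT, frames=[4,2,-] (faults so far: 2)
  step 4: ref 6 -> FAULT, frames=[4,2,6] (faults so far: 3)
  step 5: ref 6 -> HIT, frames=[4,2,6] (faults so far: 3)
  step 6: ref 2 -> HIT, frames=[4,2,6] (faults so far: 3)
  step 7: ref 1 -> FAULT, evict 4, frames=[1,2,6] (faults so far: 4)
  step 8: ref 3 -> FAULT, evict 6, frames=[1,2,3] (faults so far: 5)
  step 9: ref 3 -> HIT, frames=[1,2,3] (faults so far: 5)
  step 10: ref 1 -> HIT, frames=[1,2,3] (faults so far: 5)
  step 11: ref 2 -> HIT, frames=[1,2,3] (faults so far: 5)
  Optimal total faults: 5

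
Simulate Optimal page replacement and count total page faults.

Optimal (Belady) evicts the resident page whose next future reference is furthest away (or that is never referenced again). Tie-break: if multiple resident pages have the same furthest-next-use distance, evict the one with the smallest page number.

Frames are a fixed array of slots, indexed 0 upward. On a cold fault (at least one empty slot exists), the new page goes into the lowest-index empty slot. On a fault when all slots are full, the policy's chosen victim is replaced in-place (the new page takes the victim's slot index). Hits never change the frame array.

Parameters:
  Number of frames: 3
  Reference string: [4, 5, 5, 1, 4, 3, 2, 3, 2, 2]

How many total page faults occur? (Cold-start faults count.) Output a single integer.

Answer: 5

Derivation:
Step 0: ref 4 → FAULT, frames=[4,-,-]
Step 1: ref 5 → FAULT, frames=[4,5,-]
Step 2: ref 5 → HIT, frames=[4,5,-]
Step 3: ref 1 → FAULT, frames=[4,5,1]
Step 4: ref 4 → HIT, frames=[4,5,1]
Step 5: ref 3 → FAULT (evict 1), frames=[4,5,3]
Step 6: ref 2 → FAULT (evict 4), frames=[2,5,3]
Step 7: ref 3 → HIT, frames=[2,5,3]
Step 8: ref 2 → HIT, frames=[2,5,3]
Step 9: ref 2 → HIT, frames=[2,5,3]
Total faults: 5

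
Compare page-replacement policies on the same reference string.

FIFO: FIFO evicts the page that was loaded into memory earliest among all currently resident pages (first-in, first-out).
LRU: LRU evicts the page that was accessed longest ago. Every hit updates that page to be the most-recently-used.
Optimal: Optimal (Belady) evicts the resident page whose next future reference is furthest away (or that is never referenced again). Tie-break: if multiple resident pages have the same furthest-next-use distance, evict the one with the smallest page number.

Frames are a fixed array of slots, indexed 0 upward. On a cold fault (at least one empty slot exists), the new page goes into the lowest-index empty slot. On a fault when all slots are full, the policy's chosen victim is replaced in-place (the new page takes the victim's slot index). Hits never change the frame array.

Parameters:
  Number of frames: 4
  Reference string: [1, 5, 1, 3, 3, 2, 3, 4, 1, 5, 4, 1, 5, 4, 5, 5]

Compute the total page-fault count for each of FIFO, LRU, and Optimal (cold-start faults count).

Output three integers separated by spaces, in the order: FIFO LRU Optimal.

--- FIFO ---
  step 0: ref 1 -> FAULT, frames=[1,-,-,-] (faults so far: 1)
  step 1: ref 5 -> FAULT, frames=[1,5,-,-] (faults so far: 2)
  step 2: ref 1 -> HIT, frames=[1,5,-,-] (faults so far: 2)
  step 3: ref 3 -> FAULT, frames=[1,5,3,-] (faults so far: 3)
  step 4: ref 3 -> HIT, frames=[1,5,3,-] (faults so far: 3)
  step 5: ref 2 -> FAULT, frames=[1,5,3,2] (faults so far: 4)
  step 6: ref 3 -> HIT, frames=[1,5,3,2] (faults so far: 4)
  step 7: ref 4 -> FAULT, evict 1, frames=[4,5,3,2] (faults so far: 5)
  step 8: ref 1 -> FAULT, evict 5, frames=[4,1,3,2] (faults so far: 6)
  step 9: ref 5 -> FAULT, evict 3, frames=[4,1,5,2] (faults so far: 7)
  step 10: ref 4 -> HIT, frames=[4,1,5,2] (faults so far: 7)
  step 11: ref 1 -> HIT, frames=[4,1,5,2] (faults so far: 7)
  step 12: ref 5 -> HIT, frames=[4,1,5,2] (faults so far: 7)
  step 13: ref 4 -> HIT, frames=[4,1,5,2] (faults so far: 7)
  step 14: ref 5 -> HIT, frames=[4,1,5,2] (faults so far: 7)
  step 15: ref 5 -> HIT, frames=[4,1,5,2] (faults so far: 7)
  FIFO total faults: 7
--- LRU ---
  step 0: ref 1 -> FAULT, frames=[1,-,-,-] (faults so far: 1)
  step 1: ref 5 -> FAULT, frames=[1,5,-,-] (faults so far: 2)
  step 2: ref 1 -> HIT, frames=[1,5,-,-] (faults so far: 2)
  step 3: ref 3 -> FAULT, frames=[1,5,3,-] (faults so far: 3)
  step 4: ref 3 -> HIT, frames=[1,5,3,-] (faults so far: 3)
  step 5: ref 2 -> FAULT, frames=[1,5,3,2] (faults so far: 4)
  step 6: ref 3 -> HIT, frames=[1,5,3,2] (faults so far: 4)
  step 7: ref 4 -> FAULT, evict 5, frames=[1,4,3,2] (faults so far: 5)
  step 8: ref 1 -> HIT, frames=[1,4,3,2] (faults so far: 5)
  step 9: ref 5 -> FAULT, evict 2, frames=[1,4,3,5] (faults so far: 6)
  step 10: ref 4 -> HIT, frames=[1,4,3,5] (faults so far: 6)
  step 11: ref 1 -> HIT, frames=[1,4,3,5] (faults so far: 6)
  step 12: ref 5 -> HIT, frames=[1,4,3,5] (faults so far: 6)
  step 13: ref 4 -> HIT, frames=[1,4,3,5] (faults so far: 6)
  step 14: ref 5 -> HIT, frames=[1,4,3,5] (faults so far: 6)
  step 15: ref 5 -> HIT, frames=[1,4,3,5] (faults so far: 6)
  LRU total faults: 6
--- Optimal ---
  step 0: ref 1 -> FAULT, frames=[1,-,-,-] (faults so far: 1)
  step 1: ref 5 -> FAULT, frames=[1,5,-,-] (faults so far: 2)
  step 2: ref 1 -> HIT, frames=[1,5,-,-] (faults so far: 2)
  step 3: ref 3 -> FAULT, frames=[1,5,3,-] (faults so far: 3)
  step 4: ref 3 -> HIT, frames=[1,5,3,-] (faults so far: 3)
  step 5: ref 2 -> FAULT, frames=[1,5,3,2] (faults so far: 4)
  step 6: ref 3 -> HIT, frames=[1,5,3,2] (faults so far: 4)
  step 7: ref 4 -> FAULT, evict 2, frames=[1,5,3,4] (faults so far: 5)
  step 8: ref 1 -> HIT, frames=[1,5,3,4] (faults so far: 5)
  step 9: ref 5 -> HIT, frames=[1,5,3,4] (faults so far: 5)
  step 10: ref 4 -> HIT, frames=[1,5,3,4] (faults so far: 5)
  step 11: ref 1 -> HIT, frames=[1,5,3,4] (faults so far: 5)
  step 12: ref 5 -> HIT, frames=[1,5,3,4] (faults so far: 5)
  step 13: ref 4 -> HIT, frames=[1,5,3,4] (faults so far: 5)
  step 14: ref 5 -> HIT, frames=[1,5,3,4] (faults so far: 5)
  step 15: ref 5 -> HIT, frames=[1,5,3,4] (faults so far: 5)
  Optimal total faults: 5

Answer: 7 6 5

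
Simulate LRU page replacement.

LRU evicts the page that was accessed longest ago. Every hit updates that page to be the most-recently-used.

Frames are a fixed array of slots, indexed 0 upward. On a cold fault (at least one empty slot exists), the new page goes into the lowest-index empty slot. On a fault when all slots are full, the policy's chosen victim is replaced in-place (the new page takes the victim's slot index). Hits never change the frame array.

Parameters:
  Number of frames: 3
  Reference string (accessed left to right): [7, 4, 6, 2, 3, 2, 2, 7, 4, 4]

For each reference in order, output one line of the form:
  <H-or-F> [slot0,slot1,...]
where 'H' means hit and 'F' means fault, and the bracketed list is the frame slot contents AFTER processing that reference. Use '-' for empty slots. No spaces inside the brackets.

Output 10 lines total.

F [7,-,-]
F [7,4,-]
F [7,4,6]
F [2,4,6]
F [2,3,6]
H [2,3,6]
H [2,3,6]
F [2,3,7]
F [2,4,7]
H [2,4,7]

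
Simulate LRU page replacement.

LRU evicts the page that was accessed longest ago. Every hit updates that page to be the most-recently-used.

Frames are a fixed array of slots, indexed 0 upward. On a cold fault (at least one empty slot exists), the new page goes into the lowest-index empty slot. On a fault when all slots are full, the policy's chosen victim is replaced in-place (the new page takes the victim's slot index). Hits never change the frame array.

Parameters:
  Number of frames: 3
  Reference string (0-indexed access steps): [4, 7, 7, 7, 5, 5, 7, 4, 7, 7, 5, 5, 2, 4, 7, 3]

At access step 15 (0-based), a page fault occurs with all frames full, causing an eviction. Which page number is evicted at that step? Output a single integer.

Step 0: ref 4 -> FAULT, frames=[4,-,-]
Step 1: ref 7 -> FAULT, frames=[4,7,-]
Step 2: ref 7 -> HIT, frames=[4,7,-]
Step 3: ref 7 -> HIT, frames=[4,7,-]
Step 4: ref 5 -> FAULT, frames=[4,7,5]
Step 5: ref 5 -> HIT, frames=[4,7,5]
Step 6: ref 7 -> HIT, frames=[4,7,5]
Step 7: ref 4 -> HIT, frames=[4,7,5]
Step 8: ref 7 -> HIT, frames=[4,7,5]
Step 9: ref 7 -> HIT, frames=[4,7,5]
Step 10: ref 5 -> HIT, frames=[4,7,5]
Step 11: ref 5 -> HIT, frames=[4,7,5]
Step 12: ref 2 -> FAULT, evict 4, frames=[2,7,5]
Step 13: ref 4 -> FAULT, evict 7, frames=[2,4,5]
Step 14: ref 7 -> FAULT, evict 5, frames=[2,4,7]
Step 15: ref 3 -> FAULT, evict 2, frames=[3,4,7]
At step 15: evicted page 2

Answer: 2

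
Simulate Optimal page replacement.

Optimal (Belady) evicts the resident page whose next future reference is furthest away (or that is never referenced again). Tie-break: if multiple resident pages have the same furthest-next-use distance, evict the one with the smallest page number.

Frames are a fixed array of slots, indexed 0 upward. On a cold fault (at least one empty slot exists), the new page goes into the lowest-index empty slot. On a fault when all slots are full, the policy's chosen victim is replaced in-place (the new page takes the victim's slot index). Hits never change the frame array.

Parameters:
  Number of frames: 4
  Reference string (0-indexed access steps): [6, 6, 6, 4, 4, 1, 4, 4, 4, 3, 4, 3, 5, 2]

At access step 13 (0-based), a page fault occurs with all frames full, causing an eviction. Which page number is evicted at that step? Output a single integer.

Step 0: ref 6 -> FAULT, frames=[6,-,-,-]
Step 1: ref 6 -> HIT, frames=[6,-,-,-]
Step 2: ref 6 -> HIT, frames=[6,-,-,-]
Step 3: ref 4 -> FAULT, frames=[6,4,-,-]
Step 4: ref 4 -> HIT, frames=[6,4,-,-]
Step 5: ref 1 -> FAULT, frames=[6,4,1,-]
Step 6: ref 4 -> HIT, frames=[6,4,1,-]
Step 7: ref 4 -> HIT, frames=[6,4,1,-]
Step 8: ref 4 -> HIT, frames=[6,4,1,-]
Step 9: ref 3 -> FAULT, frames=[6,4,1,3]
Step 10: ref 4 -> HIT, frames=[6,4,1,3]
Step 11: ref 3 -> HIT, frames=[6,4,1,3]
Step 12: ref 5 -> FAULT, evict 1, frames=[6,4,5,3]
Step 13: ref 2 -> FAULT, evict 3, frames=[6,4,5,2]
At step 13: evicted page 3

Answer: 3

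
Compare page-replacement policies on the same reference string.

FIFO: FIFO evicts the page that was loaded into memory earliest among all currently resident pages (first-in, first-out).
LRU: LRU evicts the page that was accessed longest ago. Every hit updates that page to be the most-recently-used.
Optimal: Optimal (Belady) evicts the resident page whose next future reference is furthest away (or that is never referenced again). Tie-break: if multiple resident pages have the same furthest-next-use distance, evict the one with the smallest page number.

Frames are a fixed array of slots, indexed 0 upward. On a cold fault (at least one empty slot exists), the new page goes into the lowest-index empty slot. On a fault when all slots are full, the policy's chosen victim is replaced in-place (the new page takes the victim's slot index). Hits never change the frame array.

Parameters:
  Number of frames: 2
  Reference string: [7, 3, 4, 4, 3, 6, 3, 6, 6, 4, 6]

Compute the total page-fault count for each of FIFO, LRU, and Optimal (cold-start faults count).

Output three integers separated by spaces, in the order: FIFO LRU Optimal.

--- FIFO ---
  step 0: ref 7 -> FAULT, frames=[7,-] (faults so far: 1)
  step 1: ref 3 -> FAULT, frames=[7,3] (faults so far: 2)
  step 2: ref 4 -> FAULT, evict 7, frames=[4,3] (faults so far: 3)
  step 3: ref 4 -> HIT, frames=[4,3] (faults so far: 3)
  step 4: ref 3 -> HIT, frames=[4,3] (faults so far: 3)
  step 5: ref 6 -> FAULT, evict 3, frames=[4,6] (faults so far: 4)
  step 6: ref 3 -> FAULT, evict 4, frames=[3,6] (faults so far: 5)
  step 7: ref 6 -> HIT, frames=[3,6] (faults so far: 5)
  step 8: ref 6 -> HIT, frames=[3,6] (faults so far: 5)
  step 9: ref 4 -> FAULT, evict 6, frames=[3,4] (faults so far: 6)
  step 10: ref 6 -> FAULT, evict 3, frames=[6,4] (faults so far: 7)
  FIFO total faults: 7
--- LRU ---
  step 0: ref 7 -> FAULT, frames=[7,-] (faults so far: 1)
  step 1: ref 3 -> FAULT, frames=[7,3] (faults so far: 2)
  step 2: ref 4 -> FAULT, evict 7, frames=[4,3] (faults so far: 3)
  step 3: ref 4 -> HIT, frames=[4,3] (faults so far: 3)
  step 4: ref 3 -> HIT, frames=[4,3] (faults so far: 3)
  step 5: ref 6 -> FAULT, evict 4, frames=[6,3] (faults so far: 4)
  step 6: ref 3 -> HIT, frames=[6,3] (faults so far: 4)
  step 7: ref 6 -> HIT, frames=[6,3] (faults so far: 4)
  step 8: ref 6 -> HIT, frames=[6,3] (faults so far: 4)
  step 9: ref 4 -> FAULT, evict 3, frames=[6,4] (faults so far: 5)
  step 10: ref 6 -> HIT, frames=[6,4] (faults so far: 5)
  LRU total faults: 5
--- Optimal ---
  step 0: ref 7 -> FAULT, frames=[7,-] (faults so far: 1)
  step 1: ref 3 -> FAULT, frames=[7,3] (faults so far: 2)
  step 2: ref 4 -> FAULT, evict 7, frames=[4,3] (faults so far: 3)
  step 3: ref 4 -> HIT, frames=[4,3] (faults so far: 3)
  step 4: ref 3 -> HIT, frames=[4,3] (faults so far: 3)
  step 5: ref 6 -> FAULT, evict 4, frames=[6,3] (faults so far: 4)
  step 6: ref 3 -> HIT, frames=[6,3] (faults so far: 4)
  step 7: ref 6 -> HIT, frames=[6,3] (faults so far: 4)
  step 8: ref 6 -> HIT, frames=[6,3] (faults so far: 4)
  step 9: ref 4 -> FAULT, evict 3, frames=[6,4] (faults so far: 5)
  step 10: ref 6 -> HIT, frames=[6,4] (faults so far: 5)
  Optimal total faults: 5

Answer: 7 5 5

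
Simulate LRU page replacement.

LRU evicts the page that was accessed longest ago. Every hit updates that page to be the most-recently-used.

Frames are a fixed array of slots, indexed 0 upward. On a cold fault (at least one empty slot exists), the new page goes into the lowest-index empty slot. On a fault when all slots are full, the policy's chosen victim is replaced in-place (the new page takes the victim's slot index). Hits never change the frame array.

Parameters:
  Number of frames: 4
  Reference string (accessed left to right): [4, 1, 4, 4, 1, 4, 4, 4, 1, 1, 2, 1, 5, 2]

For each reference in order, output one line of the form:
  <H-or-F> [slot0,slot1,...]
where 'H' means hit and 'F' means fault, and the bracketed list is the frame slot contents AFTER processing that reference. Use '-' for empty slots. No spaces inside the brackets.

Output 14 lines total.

F [4,-,-,-]
F [4,1,-,-]
H [4,1,-,-]
H [4,1,-,-]
H [4,1,-,-]
H [4,1,-,-]
H [4,1,-,-]
H [4,1,-,-]
H [4,1,-,-]
H [4,1,-,-]
F [4,1,2,-]
H [4,1,2,-]
F [4,1,2,5]
H [4,1,2,5]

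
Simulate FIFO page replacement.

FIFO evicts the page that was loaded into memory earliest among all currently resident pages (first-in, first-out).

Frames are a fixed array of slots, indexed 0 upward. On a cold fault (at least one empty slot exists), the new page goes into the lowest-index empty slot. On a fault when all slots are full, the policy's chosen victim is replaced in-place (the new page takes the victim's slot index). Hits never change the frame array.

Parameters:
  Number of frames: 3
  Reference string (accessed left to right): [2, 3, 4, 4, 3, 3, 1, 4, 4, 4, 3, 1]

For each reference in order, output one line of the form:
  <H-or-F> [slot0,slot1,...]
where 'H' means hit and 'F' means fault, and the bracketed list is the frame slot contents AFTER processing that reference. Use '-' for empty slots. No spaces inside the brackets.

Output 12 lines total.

F [2,-,-]
F [2,3,-]
F [2,3,4]
H [2,3,4]
H [2,3,4]
H [2,3,4]
F [1,3,4]
H [1,3,4]
H [1,3,4]
H [1,3,4]
H [1,3,4]
H [1,3,4]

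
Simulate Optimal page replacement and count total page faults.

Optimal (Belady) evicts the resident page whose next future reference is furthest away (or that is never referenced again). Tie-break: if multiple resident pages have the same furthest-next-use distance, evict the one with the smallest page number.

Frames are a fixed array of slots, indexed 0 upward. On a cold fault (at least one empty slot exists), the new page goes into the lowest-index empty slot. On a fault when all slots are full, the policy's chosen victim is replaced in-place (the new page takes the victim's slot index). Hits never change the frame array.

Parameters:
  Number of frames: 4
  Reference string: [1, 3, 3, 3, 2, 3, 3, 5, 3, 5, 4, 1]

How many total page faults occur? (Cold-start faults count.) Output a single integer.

Step 0: ref 1 → FAULT, frames=[1,-,-,-]
Step 1: ref 3 → FAULT, frames=[1,3,-,-]
Step 2: ref 3 → HIT, frames=[1,3,-,-]
Step 3: ref 3 → HIT, frames=[1,3,-,-]
Step 4: ref 2 → FAULT, frames=[1,3,2,-]
Step 5: ref 3 → HIT, frames=[1,3,2,-]
Step 6: ref 3 → HIT, frames=[1,3,2,-]
Step 7: ref 5 → FAULT, frames=[1,3,2,5]
Step 8: ref 3 → HIT, frames=[1,3,2,5]
Step 9: ref 5 → HIT, frames=[1,3,2,5]
Step 10: ref 4 → FAULT (evict 2), frames=[1,3,4,5]
Step 11: ref 1 → HIT, frames=[1,3,4,5]
Total faults: 5

Answer: 5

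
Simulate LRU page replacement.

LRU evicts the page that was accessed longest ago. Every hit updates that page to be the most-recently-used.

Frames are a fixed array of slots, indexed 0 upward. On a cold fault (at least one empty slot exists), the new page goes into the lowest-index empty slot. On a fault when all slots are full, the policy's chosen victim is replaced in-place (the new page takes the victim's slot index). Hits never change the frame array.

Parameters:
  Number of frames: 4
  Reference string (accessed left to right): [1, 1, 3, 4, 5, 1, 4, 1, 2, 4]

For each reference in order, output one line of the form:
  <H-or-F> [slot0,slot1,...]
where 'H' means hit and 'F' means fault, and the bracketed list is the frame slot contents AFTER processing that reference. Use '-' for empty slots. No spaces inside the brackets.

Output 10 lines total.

F [1,-,-,-]
H [1,-,-,-]
F [1,3,-,-]
F [1,3,4,-]
F [1,3,4,5]
H [1,3,4,5]
H [1,3,4,5]
H [1,3,4,5]
F [1,2,4,5]
H [1,2,4,5]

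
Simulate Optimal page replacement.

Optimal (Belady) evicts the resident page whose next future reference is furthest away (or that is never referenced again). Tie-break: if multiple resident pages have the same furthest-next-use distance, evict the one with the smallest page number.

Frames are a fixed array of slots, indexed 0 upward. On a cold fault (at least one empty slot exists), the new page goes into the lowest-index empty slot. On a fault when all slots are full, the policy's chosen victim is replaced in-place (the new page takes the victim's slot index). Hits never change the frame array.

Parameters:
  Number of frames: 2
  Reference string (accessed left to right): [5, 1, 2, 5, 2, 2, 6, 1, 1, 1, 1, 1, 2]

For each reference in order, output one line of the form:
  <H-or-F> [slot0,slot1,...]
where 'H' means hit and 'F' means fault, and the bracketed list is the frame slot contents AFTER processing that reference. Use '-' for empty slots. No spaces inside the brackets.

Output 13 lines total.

F [5,-]
F [5,1]
F [5,2]
H [5,2]
H [5,2]
H [5,2]
F [6,2]
F [1,2]
H [1,2]
H [1,2]
H [1,2]
H [1,2]
H [1,2]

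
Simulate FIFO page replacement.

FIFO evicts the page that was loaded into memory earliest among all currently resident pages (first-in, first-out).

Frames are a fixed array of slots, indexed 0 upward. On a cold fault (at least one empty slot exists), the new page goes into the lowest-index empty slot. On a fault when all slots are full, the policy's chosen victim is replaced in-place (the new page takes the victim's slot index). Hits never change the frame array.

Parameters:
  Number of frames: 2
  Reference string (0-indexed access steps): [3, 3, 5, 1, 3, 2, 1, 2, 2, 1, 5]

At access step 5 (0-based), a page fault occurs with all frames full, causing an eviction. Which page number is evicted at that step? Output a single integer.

Step 0: ref 3 -> FAULT, frames=[3,-]
Step 1: ref 3 -> HIT, frames=[3,-]
Step 2: ref 5 -> FAULT, frames=[3,5]
Step 3: ref 1 -> FAULT, evict 3, frames=[1,5]
Step 4: ref 3 -> FAULT, evict 5, frames=[1,3]
Step 5: ref 2 -> FAULT, evict 1, frames=[2,3]
At step 5: evicted page 1

Answer: 1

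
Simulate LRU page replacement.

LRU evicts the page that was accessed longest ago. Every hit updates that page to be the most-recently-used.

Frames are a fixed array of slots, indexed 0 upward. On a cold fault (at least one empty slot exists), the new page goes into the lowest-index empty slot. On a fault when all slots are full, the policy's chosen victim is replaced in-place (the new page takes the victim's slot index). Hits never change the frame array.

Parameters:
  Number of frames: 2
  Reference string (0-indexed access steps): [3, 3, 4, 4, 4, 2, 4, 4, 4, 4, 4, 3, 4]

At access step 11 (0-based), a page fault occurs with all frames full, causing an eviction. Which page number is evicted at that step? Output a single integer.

Answer: 2

Derivation:
Step 0: ref 3 -> FAULT, frames=[3,-]
Step 1: ref 3 -> HIT, frames=[3,-]
Step 2: ref 4 -> FAULT, frames=[3,4]
Step 3: ref 4 -> HIT, frames=[3,4]
Step 4: ref 4 -> HIT, frames=[3,4]
Step 5: ref 2 -> FAULT, evict 3, frames=[2,4]
Step 6: ref 4 -> HIT, frames=[2,4]
Step 7: ref 4 -> HIT, frames=[2,4]
Step 8: ref 4 -> HIT, frames=[2,4]
Step 9: ref 4 -> HIT, frames=[2,4]
Step 10: ref 4 -> HIT, frames=[2,4]
Step 11: ref 3 -> FAULT, evict 2, frames=[3,4]
At step 11: evicted page 2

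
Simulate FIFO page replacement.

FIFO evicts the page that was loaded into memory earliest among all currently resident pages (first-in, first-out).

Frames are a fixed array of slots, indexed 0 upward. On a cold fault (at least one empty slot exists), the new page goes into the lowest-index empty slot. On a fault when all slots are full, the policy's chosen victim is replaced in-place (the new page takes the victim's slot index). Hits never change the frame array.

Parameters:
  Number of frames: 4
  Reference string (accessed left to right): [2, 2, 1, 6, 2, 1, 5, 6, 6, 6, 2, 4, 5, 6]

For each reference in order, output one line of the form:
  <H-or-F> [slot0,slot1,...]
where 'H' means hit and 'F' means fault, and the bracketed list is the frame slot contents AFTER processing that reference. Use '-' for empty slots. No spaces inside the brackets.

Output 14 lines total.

F [2,-,-,-]
H [2,-,-,-]
F [2,1,-,-]
F [2,1,6,-]
H [2,1,6,-]
H [2,1,6,-]
F [2,1,6,5]
H [2,1,6,5]
H [2,1,6,5]
H [2,1,6,5]
H [2,1,6,5]
F [4,1,6,5]
H [4,1,6,5]
H [4,1,6,5]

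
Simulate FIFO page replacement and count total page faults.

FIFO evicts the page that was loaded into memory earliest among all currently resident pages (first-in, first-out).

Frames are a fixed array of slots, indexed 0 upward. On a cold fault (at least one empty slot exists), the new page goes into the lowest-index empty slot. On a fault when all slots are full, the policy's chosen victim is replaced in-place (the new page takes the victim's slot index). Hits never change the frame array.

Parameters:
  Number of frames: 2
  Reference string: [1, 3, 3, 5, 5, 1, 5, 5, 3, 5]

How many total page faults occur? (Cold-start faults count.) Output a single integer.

Step 0: ref 1 → FAULT, frames=[1,-]
Step 1: ref 3 → FAULT, frames=[1,3]
Step 2: ref 3 → HIT, frames=[1,3]
Step 3: ref 5 → FAULT (evict 1), frames=[5,3]
Step 4: ref 5 → HIT, frames=[5,3]
Step 5: ref 1 → FAULT (evict 3), frames=[5,1]
Step 6: ref 5 → HIT, frames=[5,1]
Step 7: ref 5 → HIT, frames=[5,1]
Step 8: ref 3 → FAULT (evict 5), frames=[3,1]
Step 9: ref 5 → FAULT (evict 1), frames=[3,5]
Total faults: 6

Answer: 6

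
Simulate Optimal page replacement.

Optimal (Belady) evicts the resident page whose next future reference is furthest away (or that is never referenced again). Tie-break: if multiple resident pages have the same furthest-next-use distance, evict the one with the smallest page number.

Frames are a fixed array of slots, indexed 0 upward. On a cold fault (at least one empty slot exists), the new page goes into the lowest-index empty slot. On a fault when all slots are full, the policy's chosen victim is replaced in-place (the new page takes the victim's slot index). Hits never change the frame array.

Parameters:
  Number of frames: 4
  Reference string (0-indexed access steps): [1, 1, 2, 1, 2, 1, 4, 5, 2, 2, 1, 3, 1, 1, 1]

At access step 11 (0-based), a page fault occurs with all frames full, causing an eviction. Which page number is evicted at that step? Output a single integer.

Step 0: ref 1 -> FAULT, frames=[1,-,-,-]
Step 1: ref 1 -> HIT, frames=[1,-,-,-]
Step 2: ref 2 -> FAULT, frames=[1,2,-,-]
Step 3: ref 1 -> HIT, frames=[1,2,-,-]
Step 4: ref 2 -> HIT, frames=[1,2,-,-]
Step 5: ref 1 -> HIT, frames=[1,2,-,-]
Step 6: ref 4 -> FAULT, frames=[1,2,4,-]
Step 7: ref 5 -> FAULT, frames=[1,2,4,5]
Step 8: ref 2 -> HIT, frames=[1,2,4,5]
Step 9: ref 2 -> HIT, frames=[1,2,4,5]
Step 10: ref 1 -> HIT, frames=[1,2,4,5]
Step 11: ref 3 -> FAULT, evict 2, frames=[1,3,4,5]
At step 11: evicted page 2

Answer: 2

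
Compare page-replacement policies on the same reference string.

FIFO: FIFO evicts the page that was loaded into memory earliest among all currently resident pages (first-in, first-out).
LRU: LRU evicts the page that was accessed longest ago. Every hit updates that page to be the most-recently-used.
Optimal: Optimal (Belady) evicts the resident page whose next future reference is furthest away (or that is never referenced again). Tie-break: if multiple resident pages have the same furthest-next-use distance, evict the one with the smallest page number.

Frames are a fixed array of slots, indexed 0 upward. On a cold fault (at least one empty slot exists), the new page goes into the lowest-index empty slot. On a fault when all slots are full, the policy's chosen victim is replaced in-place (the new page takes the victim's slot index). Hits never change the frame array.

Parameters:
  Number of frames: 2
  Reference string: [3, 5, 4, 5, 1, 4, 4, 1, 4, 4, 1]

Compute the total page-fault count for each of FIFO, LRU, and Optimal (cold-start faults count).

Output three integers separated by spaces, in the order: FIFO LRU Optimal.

Answer: 4 5 4

Derivation:
--- FIFO ---
  step 0: ref 3 -> FAULT, frames=[3,-] (faults so far: 1)
  step 1: ref 5 -> FAULT, frames=[3,5] (faults so far: 2)
  step 2: ref 4 -> FAULT, evict 3, frames=[4,5] (faults so far: 3)
  step 3: ref 5 -> HIT, frames=[4,5] (faults so far: 3)
  step 4: ref 1 -> FAULT, evict 5, frames=[4,1] (faults so far: 4)
  step 5: ref 4 -> HIT, frames=[4,1] (faults so far: 4)
  step 6: ref 4 -> HIT, frames=[4,1] (faults so far: 4)
  step 7: ref 1 -> HIT, frames=[4,1] (faults so far: 4)
  step 8: ref 4 -> HIT, frames=[4,1] (faults so far: 4)
  step 9: ref 4 -> HIT, frames=[4,1] (faults so far: 4)
  step 10: ref 1 -> HIT, frames=[4,1] (faults so far: 4)
  FIFO total faults: 4
--- LRU ---
  step 0: ref 3 -> FAULT, frames=[3,-] (faults so far: 1)
  step 1: ref 5 -> FAULT, frames=[3,5] (faults so far: 2)
  step 2: ref 4 -> FAULT, evict 3, frames=[4,5] (faults so far: 3)
  step 3: ref 5 -> HIT, frames=[4,5] (faults so far: 3)
  step 4: ref 1 -> FAULT, evict 4, frames=[1,5] (faults so far: 4)
  step 5: ref 4 -> FAULT, evict 5, frames=[1,4] (faults so far: 5)
  step 6: ref 4 -> HIT, frames=[1,4] (faults so far: 5)
  step 7: ref 1 -> HIT, frames=[1,4] (faults so far: 5)
  step 8: ref 4 -> HIT, frames=[1,4] (faults so far: 5)
  step 9: ref 4 -> HIT, frames=[1,4] (faults so far: 5)
  step 10: ref 1 -> HIT, frames=[1,4] (faults so far: 5)
  LRU total faults: 5
--- Optimal ---
  step 0: ref 3 -> FAULT, frames=[3,-] (faults so far: 1)
  step 1: ref 5 -> FAULT, frames=[3,5] (faults so far: 2)
  step 2: ref 4 -> FAULT, evict 3, frames=[4,5] (faults so far: 3)
  step 3: ref 5 -> HIT, frames=[4,5] (faults so far: 3)
  step 4: ref 1 -> FAULT, evict 5, frames=[4,1] (faults so far: 4)
  step 5: ref 4 -> HIT, frames=[4,1] (faults so far: 4)
  step 6: ref 4 -> HIT, frames=[4,1] (faults so far: 4)
  step 7: ref 1 -> HIT, frames=[4,1] (faults so far: 4)
  step 8: ref 4 -> HIT, frames=[4,1] (faults so far: 4)
  step 9: ref 4 -> HIT, frames=[4,1] (faults so far: 4)
  step 10: ref 1 -> HIT, frames=[4,1] (faults so far: 4)
  Optimal total faults: 4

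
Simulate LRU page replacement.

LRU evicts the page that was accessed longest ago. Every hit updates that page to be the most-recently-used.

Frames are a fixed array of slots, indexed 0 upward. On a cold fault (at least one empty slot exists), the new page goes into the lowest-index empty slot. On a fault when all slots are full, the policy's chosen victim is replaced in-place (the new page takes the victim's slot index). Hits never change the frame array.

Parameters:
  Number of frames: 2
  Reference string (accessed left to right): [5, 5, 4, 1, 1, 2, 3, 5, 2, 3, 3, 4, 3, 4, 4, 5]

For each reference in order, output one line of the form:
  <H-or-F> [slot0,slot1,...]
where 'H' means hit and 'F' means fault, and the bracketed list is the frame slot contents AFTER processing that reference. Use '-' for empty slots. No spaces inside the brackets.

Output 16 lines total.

F [5,-]
H [5,-]
F [5,4]
F [1,4]
H [1,4]
F [1,2]
F [3,2]
F [3,5]
F [2,5]
F [2,3]
H [2,3]
F [4,3]
H [4,3]
H [4,3]
H [4,3]
F [4,5]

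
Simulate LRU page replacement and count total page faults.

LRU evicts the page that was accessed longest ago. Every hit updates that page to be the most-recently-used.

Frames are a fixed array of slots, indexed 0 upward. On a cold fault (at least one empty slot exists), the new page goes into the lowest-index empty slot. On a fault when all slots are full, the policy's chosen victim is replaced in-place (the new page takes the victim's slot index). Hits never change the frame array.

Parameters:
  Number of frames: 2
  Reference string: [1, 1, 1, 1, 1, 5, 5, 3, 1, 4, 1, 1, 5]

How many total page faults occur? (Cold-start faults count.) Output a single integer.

Step 0: ref 1 → FAULT, frames=[1,-]
Step 1: ref 1 → HIT, frames=[1,-]
Step 2: ref 1 → HIT, frames=[1,-]
Step 3: ref 1 → HIT, frames=[1,-]
Step 4: ref 1 → HIT, frames=[1,-]
Step 5: ref 5 → FAULT, frames=[1,5]
Step 6: ref 5 → HIT, frames=[1,5]
Step 7: ref 3 → FAULT (evict 1), frames=[3,5]
Step 8: ref 1 → FAULT (evict 5), frames=[3,1]
Step 9: ref 4 → FAULT (evict 3), frames=[4,1]
Step 10: ref 1 → HIT, frames=[4,1]
Step 11: ref 1 → HIT, frames=[4,1]
Step 12: ref 5 → FAULT (evict 4), frames=[5,1]
Total faults: 6

Answer: 6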